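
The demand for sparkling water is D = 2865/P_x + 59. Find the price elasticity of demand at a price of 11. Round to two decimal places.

At P_x = 11, D = 319.4545.
dD/dP_x = −2865/P_x² = −23.6777.
Point elasticity E = (dD/dP_x)·(P_x/D) = -23.6777 × 11/319.4545 ≈ -0.82.
|E| < 1, so demand is inelastic at this price.

-0.82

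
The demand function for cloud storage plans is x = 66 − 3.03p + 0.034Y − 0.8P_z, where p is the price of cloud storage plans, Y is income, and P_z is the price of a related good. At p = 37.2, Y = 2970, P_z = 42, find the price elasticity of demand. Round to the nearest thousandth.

At the given point, x = 66 − 3.03(37.2) + 0.034(2970) − 0.8(42) = 66 − 112.716 + 100.98 − 33.6 = 20.664.
∂x/∂p = −3.03, so E_p = (−3.03)·(37.2/20.664) ≈ -5.455.
|E_p| > 1: demand is elastic.

-5.455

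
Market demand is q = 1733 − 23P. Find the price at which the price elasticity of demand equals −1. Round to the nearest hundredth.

37.67

For linear demand q = a − bP, E = −bP/(a − bP). |E| = 1 ⇒ bP = a − bP ⇒ P = a/(2b).
P = 1733/(2·23) ≈ 37.67.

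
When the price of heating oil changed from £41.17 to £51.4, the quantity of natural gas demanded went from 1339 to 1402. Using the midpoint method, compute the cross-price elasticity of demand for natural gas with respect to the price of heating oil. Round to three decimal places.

0.208

%ΔQ_x = (1402 − 1339)/[(1339+1402)/2] = 63/1370.5 ≈ 0.0460.
%ΔP_y = (51.4 − 41.17)/[(41.17+51.4)/2] ≈ 0.2210.
E_xy = 0.0460/0.2210 ≈ 0.208.
E_xy > 0, so natural gas and heating oil are substitutes.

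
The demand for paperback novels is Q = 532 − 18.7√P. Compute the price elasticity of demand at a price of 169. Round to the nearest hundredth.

-0.42

At P = 169, Q = 288.9.
dQ/dP = −18.7/(2√P) = −18.7/(2·13).
Point elasticity E = (dQ/dP)·(P/Q) = -0.7192 × 169/288.9 ≈ -0.42.
|E| < 1, so demand is inelastic at this price.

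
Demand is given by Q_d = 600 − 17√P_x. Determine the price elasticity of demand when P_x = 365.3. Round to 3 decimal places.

-0.591

At P_x = 365.3, Q_d = 275.082.
dQ_d/dP_x = −17/(2√P_x) = −17/(2·19.1128).
Point elasticity E = (dQ_d/dP_x)·(P_x/Q_d) = -0.4447 × 365.3/275.082 ≈ -0.591.
|E| < 1, so demand is inelastic at this price.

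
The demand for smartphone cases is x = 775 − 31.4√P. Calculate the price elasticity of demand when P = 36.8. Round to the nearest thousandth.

At P = 36.8, x = 584.5182.
dx/dP = −31.4/(2√P) = −31.4/(2·6.0663).
Point elasticity E = (dx/dP)·(P/x) = -2.5881 × 36.8/584.5182 ≈ -0.163.
|E| < 1, so demand is inelastic at this price.

-0.163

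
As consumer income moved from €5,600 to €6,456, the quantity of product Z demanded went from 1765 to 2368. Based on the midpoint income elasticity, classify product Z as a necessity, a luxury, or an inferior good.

luxury

%ΔQ = (2368 − 1765)/[(1765+2368)/2] = 603/2066.5 ≈ 0.2918.
%ΔI = (6,456 − 5,600)/[(5,600+6,456)/2] = 856/6028 ≈ 0.1420.
E_I = %ΔQ/%ΔI ≈ 2.055.
E_I > 1: normal good (luxury).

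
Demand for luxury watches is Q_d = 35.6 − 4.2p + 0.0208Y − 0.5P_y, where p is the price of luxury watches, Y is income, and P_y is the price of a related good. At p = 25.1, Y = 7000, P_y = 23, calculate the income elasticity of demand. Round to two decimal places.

Substituting, Q_d = 35.6 − 4.2(25.1) + 0.0208(7000) − 0.5(23) = 35.6 − 105.42 + 145.6 − 11.5 = 64.28.
∂Q_d/∂Y = +0.0208, so E_I = 0.0208·(7000/64.28) ≈ 2.27.
E_I > 1: normal good (luxury).

2.27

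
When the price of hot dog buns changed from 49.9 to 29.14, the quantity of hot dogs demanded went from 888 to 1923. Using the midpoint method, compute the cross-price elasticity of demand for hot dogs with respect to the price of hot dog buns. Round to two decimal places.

-1.40

%ΔQ_x = (1923 − 888)/[(888+1923)/2] = 1035/1405.5 ≈ 0.7364.
%ΔP_y = (29.14 − 49.9)/[(49.9+29.14)/2] ≈ -0.5253.
E_xy = 0.7364/-0.5253 ≈ -1.40.
E_xy < 0, so hot dogs and hot dog buns are complements.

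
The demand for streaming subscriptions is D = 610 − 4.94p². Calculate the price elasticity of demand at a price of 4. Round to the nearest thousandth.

At p = 4, D = 530.96.
dD/dp = −2·4.94·p = −39.52.
Point elasticity E = (dD/dp)·(p/D) = -39.52 × 4/530.96 ≈ -0.298.
|E| < 1, so demand is inelastic at this price.

-0.298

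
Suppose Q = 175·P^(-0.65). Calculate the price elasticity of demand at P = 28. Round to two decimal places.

-0.65

For a Cobb–Douglas (constant-elasticity) form Q = A·P^α·…, the elasticity with respect to P equals the exponent α at every point.
Here the exponent on P is -0.65, so the price elasticity of demand is -0.65.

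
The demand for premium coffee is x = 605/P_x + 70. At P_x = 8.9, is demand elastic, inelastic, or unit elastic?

At P_x = 8.9, x = 137.9775.
dx/dP_x = −605/P_x² = −7.6379.
Point elasticity E = (dx/dP_x)·(P_x/x) = -7.6379 × 8.9/137.9775 ≈ -0.493.
|E| ≈ 0.493 < 1, so demand is inelastic.

inelastic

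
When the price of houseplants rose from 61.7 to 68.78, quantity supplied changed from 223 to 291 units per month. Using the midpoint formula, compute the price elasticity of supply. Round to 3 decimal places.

2.438

%Δq = (291 − 223)/[(223 + 291)/2] = 68/257 ≈ 0.2646.
%Δp = (68.78 − 61.7)/[(61.7 + 68.78)/2] = 7.08/65.24 ≈ 0.1085.
Arc elasticity E = %Δq/%Δp ≈ 0.2646/0.1085 ≈ 2.438.
|E| > 1: supply is elastic over this range.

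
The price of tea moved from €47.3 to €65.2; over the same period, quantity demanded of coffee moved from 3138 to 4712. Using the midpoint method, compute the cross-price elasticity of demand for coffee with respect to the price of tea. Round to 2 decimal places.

%ΔQ_x = (4712 − 3138)/[(3138+4712)/2] = 1574/3925 ≈ 0.4010.
%ΔP_y = (65.2 − 47.3)/[(47.3+65.2)/2] ≈ 0.3182.
E_xy = 0.4010/0.3182 ≈ 1.26.
E_xy > 0, so coffee and tea are substitutes.

1.26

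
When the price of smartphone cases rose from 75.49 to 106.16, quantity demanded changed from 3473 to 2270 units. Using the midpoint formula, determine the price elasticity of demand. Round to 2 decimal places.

-1.24

%Δq = (2270 − 3473)/[(3473 + 2270)/2] = -1203/2871.5 ≈ -0.4189.
%Δp = (106.16 − 75.49)/[(75.49 + 106.16)/2] = 30.67/90.825 ≈ 0.3377.
Arc elasticity E = %Δq/%Δp ≈ -0.4189/0.3377 ≈ -1.24.
|E| > 1: demand is elastic over this range.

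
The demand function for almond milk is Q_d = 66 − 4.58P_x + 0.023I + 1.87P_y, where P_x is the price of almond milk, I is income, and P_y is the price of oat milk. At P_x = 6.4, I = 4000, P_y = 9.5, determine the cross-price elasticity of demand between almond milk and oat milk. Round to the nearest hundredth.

Evaluating quantity at (P_x, I, P_y) gives Q_d = 66 − 4.58(6.4) + 0.023(4000) + 1.87(9.5) = 66 − 29.312 + 92 + 17.765 = 146.453.
∂Q_d/∂P_y = +1.87, so E_xy = 1.87·(9.5/146.453) ≈ 0.12.
E_xy > 0: the goods are substitutes.

0.12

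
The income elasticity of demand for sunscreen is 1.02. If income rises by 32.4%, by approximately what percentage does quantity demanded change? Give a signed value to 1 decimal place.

%ΔQ ≈ E × %ΔI = (1.02) × (32.4%) ≈ 33.0%.

33.0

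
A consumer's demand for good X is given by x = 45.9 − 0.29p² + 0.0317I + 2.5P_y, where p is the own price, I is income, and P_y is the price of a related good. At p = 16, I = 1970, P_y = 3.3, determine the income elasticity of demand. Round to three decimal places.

x = 45.9 − 0.29(16)² + 0.0317(1970) + 2.5(3.3) = 45.9 − 74.24 + 62.449 + 8.25 = 42.359.
∂x/∂I = +0.0317, so E_I = 0.0317·(1970/42.359) ≈ 1.474.
E_I > 1: normal good (luxury).

1.474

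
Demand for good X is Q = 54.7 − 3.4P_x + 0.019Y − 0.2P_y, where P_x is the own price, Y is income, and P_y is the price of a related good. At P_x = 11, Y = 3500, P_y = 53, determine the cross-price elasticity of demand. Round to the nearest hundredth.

Q = 54.7 − 3.4(11) + 0.019(3500) − 0.2(53) = 54.7 − 37.4 + 66.5 − 10.6 = 73.2.
∂Q/∂P_y = −0.2, so E_xy = -0.2·(53/73.2) ≈ -0.14.
E_xy < 0: the goods are complements.

-0.14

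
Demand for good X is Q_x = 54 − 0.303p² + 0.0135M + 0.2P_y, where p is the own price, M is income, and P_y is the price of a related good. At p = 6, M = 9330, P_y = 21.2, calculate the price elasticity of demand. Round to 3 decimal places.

-0.126

Substituting, Q_x = 54 − 0.303(6)² + 0.0135(9330) + 0.2(21.2) = 54 − 10.908 + 125.955 + 4.24 = 173.287.
∂Q_x/∂p = −2·0.303·p = -3.636, so E_p = -3.636·(6/173.287) ≈ -0.126.
|E_p| < 1: demand is inelastic.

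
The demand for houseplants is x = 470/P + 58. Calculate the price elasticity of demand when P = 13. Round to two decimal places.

At P = 13, x = 94.1538.
dx/dP = −470/P² = −2.7811.
Point elasticity E = (dx/dP)·(P/x) = -2.7811 × 13/94.1538 ≈ -0.38.
|E| < 1, so demand is inelastic at this price.

-0.38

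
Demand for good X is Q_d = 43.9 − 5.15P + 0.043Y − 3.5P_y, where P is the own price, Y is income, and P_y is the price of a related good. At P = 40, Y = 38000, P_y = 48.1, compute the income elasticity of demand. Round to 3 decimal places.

First evaluate Q_d: 43.9 − 5.15(40) + 0.043(38000) − 3.5(48.1) = 43.9 − 206 + 1634 − 168.35 = 1303.55.
∂Q_d/∂Y = +0.043, so E_I = 0.043·(38000/1303.55) ≈ 1.254.
E_I > 1: normal good (luxury).

1.254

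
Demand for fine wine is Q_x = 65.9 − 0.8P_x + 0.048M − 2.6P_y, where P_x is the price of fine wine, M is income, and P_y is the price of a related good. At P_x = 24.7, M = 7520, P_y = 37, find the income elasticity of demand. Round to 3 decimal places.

Substituting, Q_x = 65.9 − 0.8(24.7) + 0.048(7520) − 2.6(37) = 65.9 − 19.76 + 360.96 − 96.2 = 310.9.
∂Q_x/∂M = +0.048, so E_I = 0.048·(7520/310.9) ≈ 1.161.
E_I > 1: normal good (luxury).

1.161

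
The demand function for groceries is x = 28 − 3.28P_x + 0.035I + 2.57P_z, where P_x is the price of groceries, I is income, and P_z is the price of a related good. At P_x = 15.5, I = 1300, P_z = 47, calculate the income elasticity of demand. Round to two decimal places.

Evaluating quantity at (P_x, I, P_z) gives x = 28 − 3.28(15.5) + 0.035(1300) + 2.57(47) = 28 − 50.84 + 45.5 + 120.79 = 143.45.
∂x/∂I = +0.035, so E_I = 0.035·(1300/143.45) ≈ 0.32.
E_I ∈ (0,1): normal good (necessity).

0.32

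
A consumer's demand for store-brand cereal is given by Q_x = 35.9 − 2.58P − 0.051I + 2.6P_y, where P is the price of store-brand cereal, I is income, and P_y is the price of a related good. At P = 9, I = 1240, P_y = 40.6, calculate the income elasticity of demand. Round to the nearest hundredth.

Q_x = 35.9 − 2.58(9) − 0.051(1240) + 2.6(40.6) = 35.9 − 23.22 − 63.24 + 105.56 = 55.
∂Q_x/∂I = −0.051, so E_I = -0.051·(1240/55) ≈ -1.15.
E_I < 0: inferior good.

-1.15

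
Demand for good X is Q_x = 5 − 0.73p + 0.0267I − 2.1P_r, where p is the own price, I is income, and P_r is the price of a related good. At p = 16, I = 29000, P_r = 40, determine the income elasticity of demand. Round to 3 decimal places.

1.133

Substituting, Q_x = 5 − 0.73(16) + 0.0267(29000) − 2.1(40) = 5 − 11.68 + 774.3 − 84 = 683.62.
∂Q_x/∂I = +0.0267, so E_I = 0.0267·(29000/683.62) ≈ 1.133.
E_I > 1: normal good (luxury).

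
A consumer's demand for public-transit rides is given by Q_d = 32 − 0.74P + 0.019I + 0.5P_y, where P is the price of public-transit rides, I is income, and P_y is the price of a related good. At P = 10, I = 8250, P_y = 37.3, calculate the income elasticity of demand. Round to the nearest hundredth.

0.78

Substituting, Q_d = 32 − 0.74(10) + 0.019(8250) + 0.5(37.3) = 32 − 7.4 + 156.75 + 18.65 = 200.
∂Q_d/∂I = +0.019, so E_I = 0.019·(8250/200) ≈ 0.78.
E_I ∈ (0,1): normal good (necessity).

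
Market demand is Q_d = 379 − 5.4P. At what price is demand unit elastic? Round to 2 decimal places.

For linear demand Q_d = a − bP, E = −bP/(a − bP). |E| = 1 ⇒ bP = a − bP ⇒ P = a/(2b).
P = 379/(2·5.4) ≈ 35.09.

35.09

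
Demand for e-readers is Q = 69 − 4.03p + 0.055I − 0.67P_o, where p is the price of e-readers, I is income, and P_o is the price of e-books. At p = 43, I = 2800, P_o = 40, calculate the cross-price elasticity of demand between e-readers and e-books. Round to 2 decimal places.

-1.17

Substituting, Q = 69 − 4.03(43) + 0.055(2800) − 0.67(40) = 69 − 173.29 + 154 − 26.8 = 22.91.
∂Q/∂P_o = −0.67, so E_xy = -0.67·(40/22.91) ≈ -1.17.
E_xy < 0: the goods are complements.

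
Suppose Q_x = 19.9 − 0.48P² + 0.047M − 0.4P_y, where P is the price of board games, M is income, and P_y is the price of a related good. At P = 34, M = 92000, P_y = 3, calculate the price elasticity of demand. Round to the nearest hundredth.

Substituting, Q_x = 19.9 − 0.48(34)² + 0.047(92000) − 0.4(3) = 19.9 − 554.88 + 4324 − 1.2 = 3787.82.
∂Q_x/∂P = −2·0.48·P = -32.64, so E_p = -32.64·(34/3787.82) ≈ -0.29.
|E_p| < 1: demand is inelastic.

-0.29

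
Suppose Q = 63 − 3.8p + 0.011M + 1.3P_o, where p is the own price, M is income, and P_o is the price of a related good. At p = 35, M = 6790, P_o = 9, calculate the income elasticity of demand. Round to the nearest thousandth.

At the given point, Q = 63 − 3.8(35) + 0.011(6790) + 1.3(9) = 63 − 133 + 74.69 + 11.7 = 16.39.
∂Q/∂M = +0.011, so E_I = 0.011·(6790/16.39) ≈ 4.557.
E_I > 1: normal good (luxury).

4.557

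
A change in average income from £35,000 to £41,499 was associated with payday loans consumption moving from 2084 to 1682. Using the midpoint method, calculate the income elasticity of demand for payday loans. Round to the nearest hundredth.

-1.26

%ΔQ = (1682 − 2084)/[(2084+1682)/2] = -402/1883 ≈ -0.2135.
%ΔI = (41,499 − 35,000)/[(35,000+41,499)/2] = 6499/38249.5 ≈ 0.1699.
E_I = %ΔQ/%ΔI ≈ -1.26.
E_I < 0: inferior good.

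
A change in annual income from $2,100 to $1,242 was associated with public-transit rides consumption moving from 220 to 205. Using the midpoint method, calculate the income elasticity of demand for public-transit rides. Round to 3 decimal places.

%ΔQ = (205 − 220)/[(220+205)/2] = -15/212.5 ≈ -0.0706.
%ΔM = (1,242 − 2,100)/[(2,100+1,242)/2] = -858/1671 ≈ -0.5135.
E_I = %ΔQ/%ΔM ≈ 0.137.
E_I ∈ (0,1): normal good (necessity).

0.137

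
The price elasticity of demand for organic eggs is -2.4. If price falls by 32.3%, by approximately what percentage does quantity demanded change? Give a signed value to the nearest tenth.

77.5

%ΔQ ≈ E × %ΔP = (-2.4) × (-32.3%) ≈ 77.5%.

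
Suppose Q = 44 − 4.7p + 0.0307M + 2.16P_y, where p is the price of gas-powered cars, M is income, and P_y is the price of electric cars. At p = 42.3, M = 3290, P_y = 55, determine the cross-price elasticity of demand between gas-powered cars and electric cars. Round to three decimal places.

1.828

At the given point, Q = 44 − 4.7(42.3) + 0.0307(3290) + 2.16(55) = 44 − 198.81 + 101.003 + 118.8 = 64.993.
∂Q/∂P_y = +2.16, so E_xy = 2.16·(55/64.993) ≈ 1.828.
E_xy > 0: the goods are substitutes.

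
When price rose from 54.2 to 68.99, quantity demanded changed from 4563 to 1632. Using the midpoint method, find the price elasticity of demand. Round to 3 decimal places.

-3.941

%Δq = (1632 − 4563)/[(4563 + 1632)/2] = -2931/3097.5 ≈ -0.9462.
%ΔP = (68.99 − 54.2)/[(54.2 + 68.99)/2] = 14.79/61.595 ≈ 0.2401.
Arc elasticity E = %Δq/%ΔP ≈ -0.9462/0.2401 ≈ -3.941.
|E| > 1: demand is elastic over this range.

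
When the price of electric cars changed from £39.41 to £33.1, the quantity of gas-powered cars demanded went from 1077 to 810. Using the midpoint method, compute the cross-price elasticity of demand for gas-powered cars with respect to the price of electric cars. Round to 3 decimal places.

%ΔQ_x = (810 − 1077)/[(1077+810)/2] = -267/943.5 ≈ -0.2830.
%ΔP_y = (33.1 − 39.41)/[(39.41+33.1)/2] ≈ -0.1740.
E_xy = -0.2830/-0.1740 ≈ 1.626.
E_xy > 0, so gas-powered cars and electric cars are substitutes.

1.626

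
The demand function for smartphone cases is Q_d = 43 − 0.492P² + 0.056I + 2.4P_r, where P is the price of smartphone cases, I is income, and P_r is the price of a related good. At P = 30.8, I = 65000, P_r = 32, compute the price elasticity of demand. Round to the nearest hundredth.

-0.28

Evaluating quantity at (P, I, P_r) gives Q_d = 43 − 0.492(30.8)² + 0.056(65000) + 2.4(32) = 43 − 466.7309 + 3640 + 76.8 = 3293.0691.
∂Q_d/∂P = −2·0.492·P = -30.3072, so E_p = -30.3072·(30.8/3293.0691) ≈ -0.28.
|E_p| < 1: demand is inelastic.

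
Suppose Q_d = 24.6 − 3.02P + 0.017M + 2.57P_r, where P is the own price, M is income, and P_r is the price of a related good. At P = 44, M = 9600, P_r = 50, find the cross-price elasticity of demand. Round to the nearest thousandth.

0.701

Evaluating quantity at (P, M, P_r) gives Q_d = 24.6 − 3.02(44) + 0.017(9600) + 2.57(50) = 24.6 − 132.88 + 163.2 + 128.5 = 183.42.
∂Q_d/∂P_r = +2.57, so E_xy = 2.57·(50/183.42) ≈ 0.701.
E_xy > 0: the goods are substitutes.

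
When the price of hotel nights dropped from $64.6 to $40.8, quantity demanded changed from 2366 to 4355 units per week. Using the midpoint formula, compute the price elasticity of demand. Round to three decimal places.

-1.311

%ΔQ = (4355 − 2366)/[(2366 + 4355)/2] = 1989/3360.5 ≈ 0.5919.
%ΔP = (40.8 − 64.6)/[(64.6 + 40.8)/2] = -23.8/52.7 ≈ -0.4516.
Arc elasticity E = %ΔQ/%ΔP ≈ 0.5919/-0.4516 ≈ -1.311.
|E| > 1: demand is elastic over this range.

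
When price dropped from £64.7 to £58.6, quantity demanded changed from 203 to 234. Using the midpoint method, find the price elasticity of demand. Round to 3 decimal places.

-1.434

%ΔQ = (234 − 203)/[(203 + 234)/2] = 31/218.5 ≈ 0.1419.
%ΔP = (58.6 − 64.7)/[(64.7 + 58.6)/2] = -6.1/61.65 ≈ -0.0989.
Arc elasticity E = %ΔQ/%ΔP ≈ 0.1419/-0.0989 ≈ -1.434.
|E| > 1: demand is elastic over this range.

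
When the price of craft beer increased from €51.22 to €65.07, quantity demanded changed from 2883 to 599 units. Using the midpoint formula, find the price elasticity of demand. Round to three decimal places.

%ΔQ = (599 − 2883)/[(2883 + 599)/2] = -2284/1741 ≈ -1.3119.
%Δp = (65.07 − 51.22)/[(51.22 + 65.07)/2] = 13.85/58.145 ≈ 0.2382.
Arc elasticity E = %ΔQ/%Δp ≈ -1.3119/0.2382 ≈ -5.508.
|E| > 1: demand is elastic over this range.

-5.508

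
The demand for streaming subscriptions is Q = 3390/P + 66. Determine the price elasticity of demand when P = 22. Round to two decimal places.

At P = 22, Q = 220.0909.
dQ/dP = −3390/P² = −7.0041.
Point elasticity E = (dQ/dP)·(P/Q) = -7.0041 × 22/220.0909 ≈ -0.70.
|E| < 1, so demand is inelastic at this price.

-0.70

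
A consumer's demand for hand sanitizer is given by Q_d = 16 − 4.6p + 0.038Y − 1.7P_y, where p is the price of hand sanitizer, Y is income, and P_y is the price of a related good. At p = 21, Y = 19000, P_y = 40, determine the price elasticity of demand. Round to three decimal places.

Q_d = 16 − 4.6(21) + 0.038(19000) − 1.7(40) = 16 − 96.6 + 722 − 68 = 573.4.
∂Q_d/∂p = −4.6, so E_p = (−4.6)·(21/573.4) ≈ -0.168.
|E_p| < 1: demand is inelastic.

-0.168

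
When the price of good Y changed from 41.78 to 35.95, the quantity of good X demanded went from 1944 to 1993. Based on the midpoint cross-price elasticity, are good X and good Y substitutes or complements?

complements

%ΔQ_x = (1993 − 1944)/[(1944+1993)/2] = 49/1968.5 ≈ 0.0249.
%ΔP_y = (35.95 − 41.78)/[(41.78+35.95)/2] ≈ -0.1500.
E_xy = 0.0249/-0.1500 ≈ -0.166.
E_xy < 0, so the goods are complements.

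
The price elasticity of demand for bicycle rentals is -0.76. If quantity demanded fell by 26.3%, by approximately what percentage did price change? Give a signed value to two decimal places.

%ΔQ ≈ E × %ΔP ⇒ %ΔP = %ΔQ / E = (-26.3%)/(-0.76) ≈ 34.61%.

34.61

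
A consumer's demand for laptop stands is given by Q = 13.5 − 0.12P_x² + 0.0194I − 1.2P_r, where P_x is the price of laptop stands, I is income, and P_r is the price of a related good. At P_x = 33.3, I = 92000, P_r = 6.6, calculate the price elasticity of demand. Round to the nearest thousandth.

-0.161

Q = 13.5 − 0.12(33.3)² + 0.0194(92000) − 1.2(6.6) = 13.5 − 133.0668 + 1784.8 − 7.92 = 1657.3132.
∂Q/∂P_x = −2·0.12·P_x = -7.992, so E_p = -7.992·(33.3/1657.3132) ≈ -0.161.
|E_p| < 1: demand is inelastic.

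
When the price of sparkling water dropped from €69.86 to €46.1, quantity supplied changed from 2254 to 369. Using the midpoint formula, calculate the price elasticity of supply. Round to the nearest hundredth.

3.51

%ΔQ = (369 − 2254)/[(2254 + 369)/2] = -1885/1311.5 ≈ -1.4373.
%ΔP = (46.1 − 69.86)/[(69.86 + 46.1)/2] = -23.76/57.98 ≈ -0.4098.
Arc elasticity E = %ΔQ/%ΔP ≈ -1.4373/-0.4098 ≈ 3.51.
|E| > 1: supply is elastic over this range.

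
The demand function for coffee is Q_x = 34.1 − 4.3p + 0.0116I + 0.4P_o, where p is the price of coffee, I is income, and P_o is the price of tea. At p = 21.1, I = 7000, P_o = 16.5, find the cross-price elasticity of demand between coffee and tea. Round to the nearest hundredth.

0.21

Q_x = 34.1 − 4.3(21.1) + 0.0116(7000) + 0.4(16.5) = 34.1 − 90.73 + 81.2 + 6.6 = 31.17.
∂Q_x/∂P_o = +0.4, so E_xy = 0.4·(16.5/31.17) ≈ 0.21.
E_xy > 0: the goods are substitutes.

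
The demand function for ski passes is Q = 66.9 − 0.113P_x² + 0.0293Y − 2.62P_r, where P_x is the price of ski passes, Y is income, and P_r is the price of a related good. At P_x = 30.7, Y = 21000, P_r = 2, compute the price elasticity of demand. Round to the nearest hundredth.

-0.37

At the given point, Q = 66.9 − 0.113(30.7)² + 0.0293(21000) − 2.62(2) = 66.9 − 106.5014 + 615.3 − 5.24 = 570.4586.
∂Q/∂P_x = −2·0.113·P_x = -6.9382, so E_p = -6.9382·(30.7/570.4586) ≈ -0.37.
|E_p| < 1: demand is inelastic.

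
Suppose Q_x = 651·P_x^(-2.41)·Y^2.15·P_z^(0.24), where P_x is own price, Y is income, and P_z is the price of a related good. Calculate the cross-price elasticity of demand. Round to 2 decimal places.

0.24

For a Cobb–Douglas (constant-elasticity) form Q_x = A·P_z^α·…, the elasticity with respect to P_z equals the exponent α at every point.
Here the exponent on P_z is 0.24, so the cross-price elasticity of demand is 0.24.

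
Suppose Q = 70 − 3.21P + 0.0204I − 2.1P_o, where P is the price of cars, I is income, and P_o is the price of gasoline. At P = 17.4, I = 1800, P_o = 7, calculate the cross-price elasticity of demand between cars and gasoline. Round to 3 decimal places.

-0.406

At the given point, Q = 70 − 3.21(17.4) + 0.0204(1800) − 2.1(7) = 70 − 55.854 + 36.72 − 14.7 = 36.166.
∂Q/∂P_o = −2.1, so E_xy = -2.1·(7/36.166) ≈ -0.406.
E_xy < 0: the goods are complements.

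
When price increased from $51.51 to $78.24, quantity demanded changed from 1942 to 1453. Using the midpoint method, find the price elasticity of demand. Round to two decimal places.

%ΔQ = (1453 − 1942)/[(1942 + 1453)/2] = -489/1697.5 ≈ -0.2881.
%Δp = (78.24 − 51.51)/[(51.51 + 78.24)/2] = 26.73/64.875 ≈ 0.4120.
Arc elasticity E = %ΔQ/%Δp ≈ -0.2881/0.4120 ≈ -0.70.
|E| < 1: demand is inelastic over this range.

-0.70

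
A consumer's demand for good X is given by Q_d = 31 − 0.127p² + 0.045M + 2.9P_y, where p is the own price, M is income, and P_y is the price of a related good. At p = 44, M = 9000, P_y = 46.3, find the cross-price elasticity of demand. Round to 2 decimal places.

0.41

At the given point, Q_d = 31 − 0.127(44)² + 0.045(9000) + 2.9(46.3) = 31 − 245.872 + 405 + 134.27 = 324.398.
∂Q_d/∂P_y = +2.9, so E_xy = 2.9·(46.3/324.398) ≈ 0.41.
E_xy > 0: the goods are substitutes.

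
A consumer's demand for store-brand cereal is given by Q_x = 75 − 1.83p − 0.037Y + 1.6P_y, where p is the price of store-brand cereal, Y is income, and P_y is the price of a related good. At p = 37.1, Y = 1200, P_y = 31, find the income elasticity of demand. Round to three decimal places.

Q_x = 75 − 1.83(37.1) − 0.037(1200) + 1.6(31) = 75 − 67.893 − 44.4 + 49.6 = 12.307.
∂Q_x/∂Y = −0.037, so E_I = -0.037·(1200/12.307) ≈ -3.608.
E_I < 0: inferior good.

-3.608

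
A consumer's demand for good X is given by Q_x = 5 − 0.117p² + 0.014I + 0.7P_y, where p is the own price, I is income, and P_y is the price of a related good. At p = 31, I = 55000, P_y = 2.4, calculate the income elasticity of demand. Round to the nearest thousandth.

Q_x = 5 − 0.117(31)² + 0.014(55000) + 0.7(2.4) = 5 − 112.437 + 770 + 1.68 = 664.243.
∂Q_x/∂I = +0.014, so E_I = 0.014·(55000/664.243) ≈ 1.159.
E_I > 1: normal good (luxury).

1.159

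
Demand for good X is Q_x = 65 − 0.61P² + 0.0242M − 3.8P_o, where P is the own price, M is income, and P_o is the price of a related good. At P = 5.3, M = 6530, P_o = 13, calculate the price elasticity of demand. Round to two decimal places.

-0.22

First evaluate Q_x: 65 − 0.61(5.3)² + 0.0242(6530) − 3.8(13) = 65 − 17.1349 + 158.026 − 49.4 = 156.4911.
∂Q_x/∂P = −2·0.61·P = -6.466, so E_p = -6.466·(5.3/156.4911) ≈ -0.22.
|E_p| < 1: demand is inelastic.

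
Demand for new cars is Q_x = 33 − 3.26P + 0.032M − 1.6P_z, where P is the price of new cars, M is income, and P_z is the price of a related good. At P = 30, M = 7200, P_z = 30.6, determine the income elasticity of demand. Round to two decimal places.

1.98

At the given point, Q_x = 33 − 3.26(30) + 0.032(7200) − 1.6(30.6) = 33 − 97.8 + 230.4 − 48.96 = 116.64.
∂Q_x/∂M = +0.032, so E_I = 0.032·(7200/116.64) ≈ 1.98.
E_I > 1: normal good (luxury).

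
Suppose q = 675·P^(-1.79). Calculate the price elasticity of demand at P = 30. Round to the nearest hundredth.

-1.79

For a Cobb–Douglas (constant-elasticity) form q = A·P^α·…, the elasticity with respect to P equals the exponent α at every point.
Here the exponent on P is -1.79, so the price elasticity of demand is -1.79.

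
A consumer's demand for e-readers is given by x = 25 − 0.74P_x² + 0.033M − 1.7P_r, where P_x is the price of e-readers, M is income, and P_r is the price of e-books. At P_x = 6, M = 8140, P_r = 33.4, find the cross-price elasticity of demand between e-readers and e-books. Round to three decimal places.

First evaluate x: 25 − 0.74(6)² + 0.033(8140) − 1.7(33.4) = 25 − 26.64 + 268.62 − 56.78 = 210.2.
∂x/∂P_r = −1.7, so E_xy = -1.7·(33.4/210.2) ≈ -0.270.
E_xy < 0: the goods are complements.

-0.270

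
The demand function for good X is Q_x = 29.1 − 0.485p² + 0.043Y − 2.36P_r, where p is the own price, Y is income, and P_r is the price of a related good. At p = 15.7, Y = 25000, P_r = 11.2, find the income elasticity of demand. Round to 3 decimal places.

1.122

Substituting, Q_x = 29.1 − 0.485(15.7)² + 0.043(25000) − 2.36(11.2) = 29.1 − 119.5477 + 1075 − 26.432 = 958.1204.
∂Q_x/∂Y = +0.043, so E_I = 0.043·(25000/958.1204) ≈ 1.122.
E_I > 1: normal good (luxury).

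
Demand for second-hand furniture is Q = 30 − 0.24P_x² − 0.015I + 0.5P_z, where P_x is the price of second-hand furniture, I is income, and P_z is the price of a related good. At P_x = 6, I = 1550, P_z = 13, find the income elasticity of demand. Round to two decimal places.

-5.04

Q = 30 − 0.24(6)² − 0.015(1550) + 0.5(13) = 30 − 8.64 − 23.25 + 6.5 = 4.61.
∂Q/∂I = −0.015, so E_I = -0.015·(1550/4.61) ≈ -5.04.
E_I < 0: inferior good.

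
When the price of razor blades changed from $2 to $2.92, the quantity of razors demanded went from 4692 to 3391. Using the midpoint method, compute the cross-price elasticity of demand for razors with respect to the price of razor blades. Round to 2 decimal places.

-0.86

%ΔQ_x = (3391 − 4692)/[(4692+3391)/2] = -1301/4041.5 ≈ -0.3219.
%ΔP_y = (2.92 − 2)/[(2+2.92)/2] ≈ 0.3740.
E_xy = -0.3219/0.3740 ≈ -0.86.
E_xy < 0, so razors and razor blades are complements.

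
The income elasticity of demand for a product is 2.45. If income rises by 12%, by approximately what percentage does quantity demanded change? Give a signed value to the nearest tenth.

29.4

%ΔQ ≈ E × %ΔI = (2.45) × (12%) = 29.4%.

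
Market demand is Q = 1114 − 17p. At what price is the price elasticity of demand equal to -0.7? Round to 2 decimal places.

Set −bp/(a − bp) = −0.7 ⇒ bp = 0.7(a − bp) ⇒ bp(1+0.7) = 0.7·a.
p = 0.7·1114/(17·1.7) ≈ 26.98.

26.98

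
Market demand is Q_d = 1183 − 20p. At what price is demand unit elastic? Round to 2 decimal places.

29.58

For linear demand Q_d = a − bp, E = −bp/(a − bp). |E| = 1 ⇒ bp = a − bp ⇒ p = a/(2b).
p = 1183/(2·20) ≈ 29.58.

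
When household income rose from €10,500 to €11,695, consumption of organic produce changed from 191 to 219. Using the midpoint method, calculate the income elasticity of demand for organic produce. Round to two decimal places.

1.27

%ΔQ = (219 − 191)/[(191+219)/2] = 28/205 ≈ 0.1366.
%ΔM = (11,695 − 10,500)/[(10,500+11,695)/2] = 1195/11097.5 ≈ 0.1077.
E_I = %ΔQ/%ΔM ≈ 1.27.
E_I > 1: normal good (luxury).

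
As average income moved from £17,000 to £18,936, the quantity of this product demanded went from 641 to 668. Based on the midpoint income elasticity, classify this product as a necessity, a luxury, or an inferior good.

necessity

%ΔQ = (668 − 641)/[(641+668)/2] = 27/654.5 ≈ 0.0413.
%ΔY = (18,936 − 17,000)/[(17,000+18,936)/2] = 1936/17968 ≈ 0.1077.
E_I = %ΔQ/%ΔY ≈ 0.383.
E_I ∈ (0,1): normal good (necessity).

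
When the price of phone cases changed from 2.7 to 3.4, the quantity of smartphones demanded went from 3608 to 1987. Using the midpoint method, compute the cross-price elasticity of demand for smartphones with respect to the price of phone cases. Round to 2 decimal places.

-2.52

%ΔQ_x = (1987 − 3608)/[(3608+1987)/2] = -1621/2797.5 ≈ -0.5794.
%ΔP_y = (3.4 − 2.7)/[(2.7+3.4)/2] ≈ 0.2295.
E_xy = -0.5794/0.2295 ≈ -2.52.
E_xy < 0, so smartphones and phone cases are complements.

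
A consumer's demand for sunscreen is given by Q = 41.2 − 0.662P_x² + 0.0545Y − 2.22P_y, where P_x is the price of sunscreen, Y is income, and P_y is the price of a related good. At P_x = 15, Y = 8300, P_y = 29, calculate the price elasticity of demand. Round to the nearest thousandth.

First evaluate Q: 41.2 − 0.662(15)² + 0.0545(8300) − 2.22(29) = 41.2 − 148.95 + 452.35 − 64.38 = 280.22.
∂Q/∂P_x = −2·0.662·P_x = -19.86, so E_p = -19.86·(15/280.22) ≈ -1.063.
|E_p| > 1: demand is elastic.

-1.063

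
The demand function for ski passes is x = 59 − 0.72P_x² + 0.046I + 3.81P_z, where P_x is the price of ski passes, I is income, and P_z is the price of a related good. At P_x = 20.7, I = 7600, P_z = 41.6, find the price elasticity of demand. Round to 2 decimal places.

-2.39

x = 59 − 0.72(20.7)² + 0.046(7600) + 3.81(41.6) = 59 − 308.5128 + 349.6 + 158.496 = 258.5832.
∂x/∂P_x = −2·0.72·P_x = -29.808, so E_p = -29.808·(20.7/258.5832) ≈ -2.39.
|E_p| > 1: demand is elastic.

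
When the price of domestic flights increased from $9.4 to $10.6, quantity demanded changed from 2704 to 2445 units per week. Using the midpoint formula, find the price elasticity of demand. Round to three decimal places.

-0.838

%ΔQ = (2445 − 2704)/[(2704 + 2445)/2] = -259/2574.5 ≈ -0.1006.
%Δp = (10.6 − 9.4)/[(9.4 + 10.6)/2] = 1.2/10 ≈ 0.1200.
Arc elasticity E = %ΔQ/%Δp ≈ -0.1006/0.1200 ≈ -0.838.
|E| < 1: demand is inelastic over this range.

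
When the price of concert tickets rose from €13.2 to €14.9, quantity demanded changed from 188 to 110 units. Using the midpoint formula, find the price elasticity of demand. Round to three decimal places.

-4.326

%Δq = (110 − 188)/[(188 + 110)/2] = -78/149 ≈ -0.5235.
%ΔP = (14.9 − 13.2)/[(13.2 + 14.9)/2] = 1.7/14.05 ≈ 0.1210.
Arc elasticity E = %Δq/%ΔP ≈ -0.5235/0.1210 ≈ -4.326.
|E| > 1: demand is elastic over this range.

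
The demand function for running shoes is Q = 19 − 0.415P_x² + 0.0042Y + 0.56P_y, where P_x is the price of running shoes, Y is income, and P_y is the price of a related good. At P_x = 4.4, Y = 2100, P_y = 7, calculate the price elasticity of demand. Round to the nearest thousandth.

-0.678

Substituting, Q = 19 − 0.415(4.4)² + 0.0042(2100) + 0.56(7) = 19 − 8.0344 + 8.82 + 3.92 = 23.7056.
∂Q/∂P_x = −2·0.415·P_x = -3.652, so E_p = -3.652·(4.4/23.7056) ≈ -0.678.
|E_p| < 1: demand is inelastic.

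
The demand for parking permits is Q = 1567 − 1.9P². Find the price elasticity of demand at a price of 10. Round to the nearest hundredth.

At P = 10, Q = 1377.
dQ/dP = −2·1.9·P = −38.
Point elasticity E = (dQ/dP)·(P/Q) = -38 × 10/1377 ≈ -0.28.
|E| < 1, so demand is inelastic at this price.

-0.28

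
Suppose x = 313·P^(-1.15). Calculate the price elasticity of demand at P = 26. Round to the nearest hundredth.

For a Cobb–Douglas (constant-elasticity) form x = A·P^α·…, the elasticity with respect to P equals the exponent α at every point.
Here the exponent on P is -1.15, so the price elasticity of demand is -1.15.

-1.15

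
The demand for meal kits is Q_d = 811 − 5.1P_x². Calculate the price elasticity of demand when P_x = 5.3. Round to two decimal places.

At P_x = 5.3, Q_d = 667.741.
dQ_d/dP_x = −2·5.1·P_x = −54.06.
Point elasticity E = (dQ_d/dP_x)·(P_x/Q_d) = -54.06 × 5.3/667.741 ≈ -0.43.
|E| < 1, so demand is inelastic at this price.

-0.43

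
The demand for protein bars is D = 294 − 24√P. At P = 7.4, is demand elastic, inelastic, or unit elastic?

At P = 7.4, D = 228.7129.
dD/dP = −24/(2√P) = −24/(2·2.7203).
Point elasticity E = (dD/dP)·(P/D) = -4.4113 × 7.4/228.7129 ≈ -0.143.
|E| ≈ 0.143 < 1, so demand is inelastic.

inelastic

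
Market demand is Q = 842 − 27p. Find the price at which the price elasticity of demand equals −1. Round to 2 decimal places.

15.59

For linear demand Q = a − bp, E = −bp/(a − bp). |E| = 1 ⇒ bp = a − bp ⇒ p = a/(2b).
p = 842/(2·27) ≈ 15.59.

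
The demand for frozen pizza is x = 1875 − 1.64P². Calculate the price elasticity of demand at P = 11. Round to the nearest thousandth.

At P = 11, x = 1676.56.
dx/dP = −2·1.64·P = −36.08.
Point elasticity E = (dx/dP)·(P/x) = -36.08 × 11/1676.56 ≈ -0.237.
|E| < 1, so demand is inelastic at this price.

-0.237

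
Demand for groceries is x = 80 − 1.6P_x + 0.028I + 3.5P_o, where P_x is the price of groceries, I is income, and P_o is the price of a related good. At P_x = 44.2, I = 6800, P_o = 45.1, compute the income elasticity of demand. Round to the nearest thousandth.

Evaluating quantity at (P_x, I, P_o) gives x = 80 − 1.6(44.2) + 0.028(6800) + 3.5(45.1) = 80 − 70.72 + 190.4 + 157.85 = 357.53.
∂x/∂I = +0.028, so E_I = 0.028·(6800/357.53) ≈ 0.533.
E_I ∈ (0,1): normal good (necessity).

0.533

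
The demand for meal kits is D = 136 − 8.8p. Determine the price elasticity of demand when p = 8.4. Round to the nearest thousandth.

At p = 8.4, D = 62.08.
dD/dp = −8.8.
Point elasticity E = (dD/dp)·(p/D) = -8.8 × 8.4/62.08 ≈ -1.191.
|E| > 1, so demand is elastic at this price.

-1.191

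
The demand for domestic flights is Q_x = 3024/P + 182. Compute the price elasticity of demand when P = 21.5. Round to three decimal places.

-0.436

At P = 21.5, Q_x = 322.6512.
dQ_x/dP = −3024/P² = −6.5419.
Point elasticity E = (dQ_x/dP)·(P/Q_x) = -6.5419 × 21.5/322.6512 ≈ -0.436.
|E| < 1, so demand is inelastic at this price.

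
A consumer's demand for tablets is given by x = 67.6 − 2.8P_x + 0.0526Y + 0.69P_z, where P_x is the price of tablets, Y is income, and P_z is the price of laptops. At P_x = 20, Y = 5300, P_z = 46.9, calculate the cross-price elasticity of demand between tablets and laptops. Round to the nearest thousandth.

Evaluating quantity at (P_x, Y, P_z) gives x = 67.6 − 2.8(20) + 0.0526(5300) + 0.69(46.9) = 67.6 − 56 + 278.78 + 32.361 = 322.741.
∂x/∂P_z = +0.69, so E_xy = 0.69·(46.9/322.741) ≈ 0.100.
E_xy > 0: the goods are substitutes.

0.100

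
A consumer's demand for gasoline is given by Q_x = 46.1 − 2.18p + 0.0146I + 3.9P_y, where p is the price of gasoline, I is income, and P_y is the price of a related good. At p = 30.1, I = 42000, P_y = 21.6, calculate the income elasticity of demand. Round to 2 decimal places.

First evaluate Q_x: 46.1 − 2.18(30.1) + 0.0146(42000) + 3.9(21.6) = 46.1 − 65.618 + 613.2 + 84.24 = 677.922.
∂Q_x/∂I = +0.0146, so E_I = 0.0146·(42000/677.922) ≈ 0.90.
E_I ∈ (0,1): normal good (necessity).

0.90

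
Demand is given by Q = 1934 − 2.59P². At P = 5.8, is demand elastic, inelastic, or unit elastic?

At P = 5.8, Q = 1846.8724.
dQ/dP = −2·2.59·P = −30.044.
Point elasticity E = (dQ/dP)·(P/Q) = -30.044 × 5.8/1846.8724 ≈ -0.094.
|E| ≈ 0.094 < 1, so demand is inelastic.

inelastic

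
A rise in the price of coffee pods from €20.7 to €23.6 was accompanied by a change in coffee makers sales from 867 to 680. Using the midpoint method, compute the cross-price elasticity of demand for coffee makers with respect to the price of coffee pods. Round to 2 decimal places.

%ΔQ_x = (680 − 867)/[(867+680)/2] = -187/773.5 ≈ -0.2418.
%ΔP_y = (23.6 − 20.7)/[(20.7+23.6)/2] ≈ 0.1309.
E_xy = -0.2418/0.1309 ≈ -1.85.
E_xy < 0, so coffee makers and coffee pods are complements.

-1.85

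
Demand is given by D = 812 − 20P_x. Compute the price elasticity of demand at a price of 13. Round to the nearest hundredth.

-0.47

At P_x = 13, D = 552.
dD/dP_x = −20.
Point elasticity E = (dD/dP_x)·(P_x/D) = -20 × 13/552 ≈ -0.47.
|E| < 1, so demand is inelastic at this price.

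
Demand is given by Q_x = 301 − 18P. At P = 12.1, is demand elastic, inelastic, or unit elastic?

At P = 12.1, Q_x = 83.2.
dQ_x/dP = −18.
Point elasticity E = (dQ_x/dP)·(P/Q_x) = -18 × 12.1/83.2 ≈ -2.618.
|E| ≈ 2.618 > 1, so demand is elastic.

elastic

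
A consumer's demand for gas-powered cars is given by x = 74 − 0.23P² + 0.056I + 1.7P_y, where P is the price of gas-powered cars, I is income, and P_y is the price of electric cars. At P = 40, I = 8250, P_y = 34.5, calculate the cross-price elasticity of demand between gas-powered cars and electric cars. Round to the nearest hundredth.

0.26

x = 74 − 0.23(40)² + 0.056(8250) + 1.7(34.5) = 74 − 368 + 462 + 58.65 = 226.65.
∂x/∂P_y = +1.7, so E_xy = 1.7·(34.5/226.65) ≈ 0.26.
E_xy > 0: the goods are substitutes.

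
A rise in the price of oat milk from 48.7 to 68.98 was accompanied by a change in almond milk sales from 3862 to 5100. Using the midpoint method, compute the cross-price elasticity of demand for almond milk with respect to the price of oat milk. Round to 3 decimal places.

%ΔQ_x = (5100 − 3862)/[(3862+5100)/2] = 1238/4481 ≈ 0.2763.
%ΔP_y = (68.98 − 48.7)/[(48.7+68.98)/2] ≈ 0.3447.
E_xy = 0.2763/0.3447 ≈ 0.802.
E_xy > 0, so almond milk and oat milk are substitutes.

0.802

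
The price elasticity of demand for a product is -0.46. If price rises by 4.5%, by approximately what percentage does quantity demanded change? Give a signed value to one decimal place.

%ΔQ ≈ E × %ΔP = (-0.46) × (4.5%) ≈ -2.1%.

-2.1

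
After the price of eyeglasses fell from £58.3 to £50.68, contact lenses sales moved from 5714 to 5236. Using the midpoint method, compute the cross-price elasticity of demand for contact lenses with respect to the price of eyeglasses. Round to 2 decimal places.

%ΔQ_x = (5236 − 5714)/[(5714+5236)/2] = -478/5475 ≈ -0.0873.
%ΔP_y = (50.68 − 58.3)/[(58.3+50.68)/2] ≈ -0.1398.
E_xy = -0.0873/-0.1398 ≈ 0.62.
E_xy > 0, so contact lenses and eyeglasses are substitutes.

0.62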